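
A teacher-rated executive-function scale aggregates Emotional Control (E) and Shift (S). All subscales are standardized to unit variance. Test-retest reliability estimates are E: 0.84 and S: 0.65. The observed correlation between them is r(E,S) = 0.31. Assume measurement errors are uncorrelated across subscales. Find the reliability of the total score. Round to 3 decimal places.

0.805

Var(E+S) = 2 + 2·[0.31] = 2 + 0.62 = 2.62.
With uncorrelated errors the cross-covariances are all true-score covariance, so they carry over unchanged; only the diagonal terms shrink to ρᵢσᵢ².
True-score variance = [0.84 + 0.65] + 0.62 = 1.49 + 0.62 = 2.11.
Reliability = 2.11 / 2.62 = 0.805.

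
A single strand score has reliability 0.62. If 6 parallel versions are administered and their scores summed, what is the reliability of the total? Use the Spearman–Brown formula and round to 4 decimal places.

ρ_k = kρ / (1 + (k−1)ρ) = 6·0.62 / (1 + 5·0.62) = 3.720 / 4.100 = 0.9073.

0.9073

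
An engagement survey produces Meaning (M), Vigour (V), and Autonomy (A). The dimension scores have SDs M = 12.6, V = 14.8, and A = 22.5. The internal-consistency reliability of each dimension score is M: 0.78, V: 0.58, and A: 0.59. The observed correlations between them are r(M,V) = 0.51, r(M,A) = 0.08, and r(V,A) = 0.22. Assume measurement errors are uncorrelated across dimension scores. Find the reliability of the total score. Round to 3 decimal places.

Var(M+V+A) = 12.6² + 14.8² + 22.5² + 2·[12.6·14.8·0.51 + 12.6·22.5·0.08 + 14.8·22.5·0.22] = 884.05 + 382.09 = 1266.14.
Because errors are independent across components, Cov(Tᵢ,Tⱼ) = Cov(Xᵢ,Xⱼ); the off-diagonal part of the true-score variance is the same as above.
True-score variance = [12.6²·0.78 + 14.8²·0.58 + 22.5²·0.59] + 382.09 = 549.563 + 382.09 = 931.653.
Reliability = 931.653 / 1266.14 = 0.736.

0.736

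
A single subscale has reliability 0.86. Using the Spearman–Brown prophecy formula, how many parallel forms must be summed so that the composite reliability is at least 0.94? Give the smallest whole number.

3

k ≥ ρ*(1−ρ₁)/(ρ₁(1−ρ*)) = 0.94·0.14 / (0.86·0.06) = 2.550.
Smallest integer k = 3.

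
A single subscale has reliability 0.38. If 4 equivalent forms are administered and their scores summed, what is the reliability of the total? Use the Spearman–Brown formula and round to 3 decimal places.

ρ_k = kρ / (1 + (k−1)ρ) = 4·0.38 / (1 + 3·0.38) = 1.520 / 2.140 = 0.710.

0.710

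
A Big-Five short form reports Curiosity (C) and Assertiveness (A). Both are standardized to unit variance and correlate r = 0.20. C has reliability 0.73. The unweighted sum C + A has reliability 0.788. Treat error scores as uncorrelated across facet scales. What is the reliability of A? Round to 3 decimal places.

0.761

Var(C+A) = 2 + 2·0.20 = 2.400.
True-score variance = ρ_C + ρ_A + 2·0.20, so 0.788 = (0.73 + ρ_A + 0.40) / 2.400.
ρ_A = 0.788·2.400 − 0.73 − 0.40 = 0.761.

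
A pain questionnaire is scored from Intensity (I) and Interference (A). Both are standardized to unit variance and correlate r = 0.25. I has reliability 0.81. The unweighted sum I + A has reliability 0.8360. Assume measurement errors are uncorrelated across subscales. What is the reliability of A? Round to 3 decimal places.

Var(I+A) = 2 + 2·0.25 = 2.500.
True-score variance = ρ_I + ρ_A + 2·0.25, so 0.8360 = (0.81 + ρ_A + 0.50) / 2.500.
ρ_A = 0.8360·2.500 − 0.81 − 0.50 = 0.780.

0.780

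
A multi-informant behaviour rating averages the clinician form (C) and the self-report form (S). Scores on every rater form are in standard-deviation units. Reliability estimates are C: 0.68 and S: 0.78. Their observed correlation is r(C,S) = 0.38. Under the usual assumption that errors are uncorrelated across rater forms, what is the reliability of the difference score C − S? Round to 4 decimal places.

0.5645

Var(C−S) = 1 + 1 − 2·0.38 = 2 − 0.76 = 1.24.
Because errors are independent across components, Cov(Tᵢ,Tⱼ) = Cov(Xᵢ,Xⱼ); the off-diagonal part of the true-score variance is the same as above.
True-score variance = [0.68 + 0.78] − 0.76 = 1.46 − 0.76 = 0.7.
Reliability = 0.7 / 1.24 = 0.5645.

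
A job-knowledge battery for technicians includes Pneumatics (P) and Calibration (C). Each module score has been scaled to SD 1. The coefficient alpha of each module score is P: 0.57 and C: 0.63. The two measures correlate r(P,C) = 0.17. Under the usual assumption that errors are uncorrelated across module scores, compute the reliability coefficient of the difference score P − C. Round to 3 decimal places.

0.518

Var(P−C) = 1 + 1 − 2·0.17 = 2 − 0.34 = 1.66.
Under uncorrelated errors the observed covariances equal the true-score covariances, so only the own-variance terms attenuate.
True-score variance = [0.57 + 0.63] − 0.34 = 1.2 − 0.34 = 0.86.
Reliability = 0.86 / 1.66 = 0.518.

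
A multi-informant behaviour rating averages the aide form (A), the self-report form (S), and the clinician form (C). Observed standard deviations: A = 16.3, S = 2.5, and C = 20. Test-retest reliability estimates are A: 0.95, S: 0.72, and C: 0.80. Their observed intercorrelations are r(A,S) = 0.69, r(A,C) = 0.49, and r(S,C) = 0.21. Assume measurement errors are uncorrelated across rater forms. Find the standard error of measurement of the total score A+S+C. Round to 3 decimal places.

Var(total) = 671.94 + 396.715 = 1068.66.
True-score variance = 576.905 + 396.715 = 973.62, so reliability = 0.9111.
Error variance = 1068.66 − 973.62 = 95.0345; SEM = √95.0345 = 9.749.

9.749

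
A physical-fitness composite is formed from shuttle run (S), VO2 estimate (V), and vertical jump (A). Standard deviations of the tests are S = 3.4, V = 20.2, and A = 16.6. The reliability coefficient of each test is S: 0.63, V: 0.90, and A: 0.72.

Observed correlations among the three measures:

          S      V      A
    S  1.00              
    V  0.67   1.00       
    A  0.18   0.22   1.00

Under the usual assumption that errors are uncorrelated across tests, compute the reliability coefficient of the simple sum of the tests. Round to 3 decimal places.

Var(S+V+A) = 3.4² + 20.2² + 16.6² + 2·[3.4·20.2·0.67 + 3.4·16.6·0.18 + 20.2·16.6·0.22] = 695.16 + 259.89 = 955.05.
Because errors are independent across components, Cov(Tᵢ,Tⱼ) = Cov(Xᵢ,Xⱼ); the off-diagonal part of the true-score variance is the same as above.
True-score variance = [3.4²·0.63 + 20.2²·0.90 + 16.6²·0.72] + 259.89 = 572.922 + 259.89 = 832.812.
Reliability = 832.812 / 955.05 = 0.872.

0.872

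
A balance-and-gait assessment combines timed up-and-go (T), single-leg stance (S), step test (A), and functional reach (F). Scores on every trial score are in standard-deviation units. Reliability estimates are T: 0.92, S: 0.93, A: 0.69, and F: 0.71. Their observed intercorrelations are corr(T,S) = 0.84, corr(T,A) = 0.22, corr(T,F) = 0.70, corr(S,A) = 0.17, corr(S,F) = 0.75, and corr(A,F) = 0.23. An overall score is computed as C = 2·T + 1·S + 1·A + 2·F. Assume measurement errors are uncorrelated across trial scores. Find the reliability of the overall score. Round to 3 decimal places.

Var(C) = 2² + 1 + 1 + 2² + 2·[2·0.84 + 2·0.22 + 4·0.70 + 0.17 + 2·0.75 + 2·0.23] = 10 + 14.1 = 24.1.
With uncorrelated errors the cross-covariances are all true-score covariance, so they carry over unchanged; only the diagonal terms shrink to ρᵢσᵢ².
True-score variance = [2²·0.92 + 0.93 + 0.69 + 2²·0.71] + 14.1 = 8.14 + 14.1 = 22.24.
Reliability = 22.24 / 24.1 = 0.923.

0.923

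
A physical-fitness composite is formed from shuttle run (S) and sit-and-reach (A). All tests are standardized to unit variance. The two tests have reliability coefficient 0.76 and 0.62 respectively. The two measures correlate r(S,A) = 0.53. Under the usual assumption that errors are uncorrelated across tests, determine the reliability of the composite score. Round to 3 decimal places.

0.797

Var(S+A) = 2 + 2·[0.53] = 2 + 1.06 = 3.06.
With uncorrelated errors the cross-covariances are all true-score covariance, so they carry over unchanged; only the diagonal terms shrink to ρᵢσᵢ².
True-score variance = [0.76 + 0.62] + 1.06 = 1.38 + 1.06 = 2.44.
Reliability = 2.44 / 3.06 = 0.797.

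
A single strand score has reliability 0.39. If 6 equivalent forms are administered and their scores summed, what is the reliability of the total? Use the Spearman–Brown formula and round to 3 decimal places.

ρ_k = kρ / (1 + (k−1)ρ) = 6·0.39 / (1 + 5·0.39) = 2.340 / 2.950 = 0.793.

0.793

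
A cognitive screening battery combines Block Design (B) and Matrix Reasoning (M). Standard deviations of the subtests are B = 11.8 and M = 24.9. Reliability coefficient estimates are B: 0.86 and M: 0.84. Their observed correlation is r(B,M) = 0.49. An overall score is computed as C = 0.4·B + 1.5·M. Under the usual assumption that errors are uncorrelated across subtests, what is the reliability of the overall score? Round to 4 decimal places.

Var(C) = 0.4²·11.8² + 1.5²·24.9² + 2·[0.6·11.8·24.9·0.49] = 1417.3 + 172.766 = 1590.07.
Under uncorrelated errors the observed covariances equal the true-score covariances, so only the own-variance terms attenuate.
True-score variance = [0.4²·11.8²·0.86 + 1.5²·24.9²·0.84] + 172.766 = 1190.98 + 172.766 = 1363.74.
Reliability = 1363.74 / 1590.07 = 0.8577.

0.8577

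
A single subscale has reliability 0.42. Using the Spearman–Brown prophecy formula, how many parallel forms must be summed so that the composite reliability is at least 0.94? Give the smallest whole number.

k ≥ ρ*(1−ρ₁)/(ρ₁(1−ρ*)) = 0.94·0.58 / (0.42·0.06) = 21.635.
Smallest integer k = 22.

22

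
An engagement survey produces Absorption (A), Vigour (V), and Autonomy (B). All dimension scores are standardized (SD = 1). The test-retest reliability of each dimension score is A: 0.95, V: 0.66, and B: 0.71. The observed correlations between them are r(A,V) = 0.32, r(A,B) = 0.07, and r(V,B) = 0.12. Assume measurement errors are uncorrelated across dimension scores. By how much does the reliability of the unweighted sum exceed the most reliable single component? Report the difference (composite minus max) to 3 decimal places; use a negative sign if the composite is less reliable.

Var(sum) = 3 + 1.02 = 4.02; true-score variance = 2.32 + 1.02 = 3.34; composite reliability = 0.8308.
Max component reliability = 0.9500.
Difference = 0.8308 − 0.9500 = -0.119.

-0.119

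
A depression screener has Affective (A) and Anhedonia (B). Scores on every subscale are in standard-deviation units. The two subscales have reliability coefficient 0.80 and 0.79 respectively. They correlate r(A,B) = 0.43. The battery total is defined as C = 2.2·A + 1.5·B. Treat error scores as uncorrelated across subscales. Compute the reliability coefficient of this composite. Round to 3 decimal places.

0.855

Var(C) = 2.2² + 1.5² + 2·[3.3·0.43] = 7.09 + 2.838 = 9.928.
Under uncorrelated errors the observed covariances equal the true-score covariances, so only the own-variance terms attenuate.
True-score variance = [2.2²·0.80 + 1.5²·0.79] + 2.838 = 5.6495 + 2.838 = 8.4875.
Reliability = 8.4875 / 9.928 = 0.855.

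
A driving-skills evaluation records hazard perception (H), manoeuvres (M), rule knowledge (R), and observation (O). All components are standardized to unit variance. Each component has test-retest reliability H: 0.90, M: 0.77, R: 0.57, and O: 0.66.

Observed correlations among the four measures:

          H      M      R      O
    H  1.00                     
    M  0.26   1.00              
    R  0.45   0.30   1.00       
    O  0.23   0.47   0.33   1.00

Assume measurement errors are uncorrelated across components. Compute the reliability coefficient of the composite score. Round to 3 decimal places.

0.864

Var(H+M+R+O) = 4 + 2·[0.26 + 0.45 + 0.23 + 0.30 + 0.47 + 0.33] = 4 + 4.08 = 8.08.
Under uncorrelated errors the observed covariances equal the true-score covariances, so only the own-variance terms attenuate.
True-score variance = [0.90 + 0.77 + 0.57 + 0.66] + 4.08 = 2.9 + 4.08 = 6.98.
Reliability = 6.98 / 8.08 = 0.864.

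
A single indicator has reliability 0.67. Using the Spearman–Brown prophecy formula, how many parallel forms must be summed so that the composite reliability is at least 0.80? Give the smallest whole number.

2

k ≥ ρ*(1−ρ₁)/(ρ₁(1−ρ*)) = 0.80·0.33 / (0.67·0.20) = 1.970.
Smallest integer k = 2.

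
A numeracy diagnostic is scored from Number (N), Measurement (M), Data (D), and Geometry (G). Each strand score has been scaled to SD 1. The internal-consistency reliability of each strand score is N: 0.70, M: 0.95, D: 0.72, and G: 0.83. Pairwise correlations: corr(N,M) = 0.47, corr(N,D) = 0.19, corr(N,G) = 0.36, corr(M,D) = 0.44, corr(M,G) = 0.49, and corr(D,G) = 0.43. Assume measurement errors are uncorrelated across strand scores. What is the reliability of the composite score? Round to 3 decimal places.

0.909

Var(N+M+D+G) = 4 + 2·[0.47 + 0.19 + 0.36 + 0.44 + 0.49 + 0.43] = 4 + 4.76 = 8.76.
Under uncorrelated errors the observed covariances equal the true-score covariances, so only the own-variance terms attenuate.
True-score variance = [0.70 + 0.95 + 0.72 + 0.83] + 4.76 = 3.2 + 4.76 = 7.96.
Reliability = 7.96 / 8.76 = 0.909.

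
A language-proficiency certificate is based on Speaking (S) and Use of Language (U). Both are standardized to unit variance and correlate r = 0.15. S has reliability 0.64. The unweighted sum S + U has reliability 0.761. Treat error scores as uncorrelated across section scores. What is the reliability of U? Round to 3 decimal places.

0.810

Var(S+U) = 2 + 2·0.15 = 2.300.
True-score variance = ρ_S + ρ_U + 2·0.15, so 0.761 = (0.64 + ρ_U + 0.30) / 2.300.
ρ_U = 0.761·2.300 − 0.64 − 0.30 = 0.810.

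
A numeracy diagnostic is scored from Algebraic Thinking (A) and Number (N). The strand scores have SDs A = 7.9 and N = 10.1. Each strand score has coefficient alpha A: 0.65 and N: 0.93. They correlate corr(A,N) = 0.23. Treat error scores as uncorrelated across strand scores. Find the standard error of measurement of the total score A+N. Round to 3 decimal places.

5.384

Var(total) = 164.42 + 36.7034 = 201.123.
True-score variance = 135.436 + 36.7034 = 172.139, so reliability = 0.8559.
Error variance = 201.123 − 172.139 = 28.9842; SEM = √28.9842 = 5.384.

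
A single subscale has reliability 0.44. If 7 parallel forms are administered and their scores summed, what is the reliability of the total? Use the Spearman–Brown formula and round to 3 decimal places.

ρ_k = kρ / (1 + (k−1)ρ) = 7·0.44 / (1 + 6·0.44) = 3.080 / 3.640 = 0.846.

0.846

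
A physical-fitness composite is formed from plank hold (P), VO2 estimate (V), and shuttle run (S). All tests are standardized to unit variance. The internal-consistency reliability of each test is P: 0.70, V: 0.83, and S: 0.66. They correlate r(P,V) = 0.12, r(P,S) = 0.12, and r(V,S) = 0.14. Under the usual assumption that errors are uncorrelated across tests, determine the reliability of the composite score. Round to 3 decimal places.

0.785

Var(P+V+S) = 3 + 2·[0.12 + 0.12 + 0.14] = 3 + 0.76 = 3.76.
Because errors are independent across components, Cov(Tᵢ,Tⱼ) = Cov(Xᵢ,Xⱼ); the off-diagonal part of the true-score variance is the same as above.
True-score variance = [0.70 + 0.83 + 0.66] + 0.76 = 2.19 + 0.76 = 2.95.
Reliability = 2.95 / 3.76 = 0.785.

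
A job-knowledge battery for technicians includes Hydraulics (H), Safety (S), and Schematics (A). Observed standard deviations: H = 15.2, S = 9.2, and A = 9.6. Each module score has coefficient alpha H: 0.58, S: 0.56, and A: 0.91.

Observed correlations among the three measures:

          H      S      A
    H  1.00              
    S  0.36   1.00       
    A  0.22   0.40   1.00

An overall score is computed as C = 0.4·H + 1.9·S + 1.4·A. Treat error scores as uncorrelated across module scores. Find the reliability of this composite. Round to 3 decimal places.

Var(C) = 0.4²·15.2² + 1.9²·9.2² + 1.4²·9.6² + 2·[0.76·15.2·9.2·0.36 + 0.56·15.2·9.6·0.22 + 2.66·9.2·9.6·0.40] = 523.15 + 300.42 = 823.57.
Because errors are independent across components, Cov(Tᵢ,Tⱼ) = Cov(Xᵢ,Xⱼ); the off-diagonal part of the true-score variance is the same as above.
True-score variance = [0.4²·15.2²·0.58 + 1.9²·9.2²·0.56 + 1.4²·9.6²·0.91] + 300.42 = 356.925 + 300.42 = 657.345.
Reliability = 657.345 / 823.57 = 0.798.

0.798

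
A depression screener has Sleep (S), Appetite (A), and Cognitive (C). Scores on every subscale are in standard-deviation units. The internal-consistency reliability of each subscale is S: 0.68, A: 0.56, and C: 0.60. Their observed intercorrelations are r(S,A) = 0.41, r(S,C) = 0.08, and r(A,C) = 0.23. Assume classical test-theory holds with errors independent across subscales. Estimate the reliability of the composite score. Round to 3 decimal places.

0.739

Var(S+A+C) = 3 + 2·[0.41 + 0.08 + 0.23] = 3 + 1.44 = 4.44.
Under uncorrelated errors the observed covariances equal the true-score covariances, so only the own-variance terms attenuate.
True-score variance = [0.68 + 0.56 + 0.60] + 1.44 = 1.84 + 1.44 = 3.28.
Reliability = 3.28 / 4.44 = 0.739.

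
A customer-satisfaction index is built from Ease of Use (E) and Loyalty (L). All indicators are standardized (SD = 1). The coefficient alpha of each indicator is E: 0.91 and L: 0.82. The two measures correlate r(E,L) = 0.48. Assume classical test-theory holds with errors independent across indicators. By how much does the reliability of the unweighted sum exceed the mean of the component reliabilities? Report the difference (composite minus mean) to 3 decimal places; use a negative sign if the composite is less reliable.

Var(sum) = 2 + 0.96 = 2.96; true-score variance = 1.73 + 0.96 = 2.69; composite reliability = 0.9088.
Mean component reliability = 0.8650.
Difference = 0.9088 − 0.8650 = 0.044.

0.044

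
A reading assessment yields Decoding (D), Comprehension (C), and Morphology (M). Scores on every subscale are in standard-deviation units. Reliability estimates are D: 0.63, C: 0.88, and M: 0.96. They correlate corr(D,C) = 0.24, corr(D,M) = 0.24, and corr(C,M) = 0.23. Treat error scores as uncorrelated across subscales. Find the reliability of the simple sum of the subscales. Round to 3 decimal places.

0.880

Var(D+C+M) = 3 + 2·[0.24 + 0.24 + 0.23] = 3 + 1.42 = 4.42.
Because errors are independent across components, Cov(Tᵢ,Tⱼ) = Cov(Xᵢ,Xⱼ); the off-diagonal part of the true-score variance is the same as above.
True-score variance = [0.63 + 0.88 + 0.96] + 1.42 = 2.47 + 1.42 = 3.89.
Reliability = 3.89 / 4.42 = 0.880.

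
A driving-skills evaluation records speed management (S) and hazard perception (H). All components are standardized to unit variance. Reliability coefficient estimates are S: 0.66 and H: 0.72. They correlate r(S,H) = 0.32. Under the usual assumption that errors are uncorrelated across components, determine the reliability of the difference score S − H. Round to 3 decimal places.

Var(S−H) = 1 + 1 − 2·0.32 = 2 − 0.64 = 1.36.
With uncorrelated errors the cross-covariances are all true-score covariance, so they carry over unchanged; only the diagonal terms shrink to ρᵢσᵢ².
True-score variance = [0.66 + 0.72] − 0.64 = 1.38 − 0.64 = 0.74.
Reliability = 0.74 / 1.36 = 0.544.

0.544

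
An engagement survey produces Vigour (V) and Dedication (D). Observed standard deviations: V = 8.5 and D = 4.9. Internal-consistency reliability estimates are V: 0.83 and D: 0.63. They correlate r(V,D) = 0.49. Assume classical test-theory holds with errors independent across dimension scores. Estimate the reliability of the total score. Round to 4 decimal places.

Var(V+D) = 8.5² + 4.9² + 2·[8.5·4.9·0.49] = 96.26 + 40.817 = 137.077.
With uncorrelated errors the cross-covariances are all true-score covariance, so they carry over unchanged; only the diagonal terms shrink to ρᵢσᵢ².
True-score variance = [8.5²·0.83 + 4.9²·0.63] + 40.817 = 75.0938 + 40.817 = 115.911.
Reliability = 115.911 / 137.077 = 0.8456.

0.8456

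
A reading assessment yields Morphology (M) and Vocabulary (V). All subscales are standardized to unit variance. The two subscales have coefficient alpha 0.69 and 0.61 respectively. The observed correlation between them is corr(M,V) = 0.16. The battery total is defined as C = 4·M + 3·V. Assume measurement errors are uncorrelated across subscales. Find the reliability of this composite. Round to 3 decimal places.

Var(C) = 4² + 3² + 2·[12·0.16] = 25 + 3.84 = 28.84.
Under uncorrelated errors the observed covariances equal the true-score covariances, so only the own-variance terms attenuate.
True-score variance = [4²·0.69 + 3²·0.61] + 3.84 = 16.53 + 3.84 = 20.37.
Reliability = 20.37 / 28.84 = 0.706.

0.706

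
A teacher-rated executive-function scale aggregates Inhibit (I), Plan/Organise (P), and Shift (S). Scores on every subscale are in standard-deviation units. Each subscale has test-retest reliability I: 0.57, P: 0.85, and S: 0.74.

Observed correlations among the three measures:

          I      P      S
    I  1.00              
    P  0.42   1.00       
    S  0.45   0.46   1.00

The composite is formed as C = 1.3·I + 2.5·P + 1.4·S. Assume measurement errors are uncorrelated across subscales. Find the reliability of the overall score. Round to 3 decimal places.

Var(C) = 1.3² + 2.5² + 1.4² + 2·[3.25·0.42 + 1.82·0.45 + 3.5·0.46] = 9.9 + 7.588 = 17.488.
Under uncorrelated errors the observed covariances equal the true-score covariances, so only the own-variance terms attenuate.
True-score variance = [1.3²·0.57 + 2.5²·0.85 + 1.4²·0.74] + 7.588 = 7.7262 + 7.588 = 15.3142.
Reliability = 15.3142 / 17.488 = 0.876.

0.876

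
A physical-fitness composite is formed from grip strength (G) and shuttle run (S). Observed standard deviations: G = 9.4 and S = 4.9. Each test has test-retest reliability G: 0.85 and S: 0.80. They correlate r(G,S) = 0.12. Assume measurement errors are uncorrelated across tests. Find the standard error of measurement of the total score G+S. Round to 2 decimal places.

Var(total) = 112.37 + 11.0544 = 123.424.
True-score variance = 94.314 + 11.0544 = 105.368, so reliability = 0.8537.
Error variance = 123.424 − 105.368 = 18.056; SEM = √18.056 = 4.25.

4.25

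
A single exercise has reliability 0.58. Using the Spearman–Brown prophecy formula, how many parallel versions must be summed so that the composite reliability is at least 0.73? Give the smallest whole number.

2

k ≥ ρ*(1−ρ₁)/(ρ₁(1−ρ*)) = 0.73·0.42 / (0.58·0.27) = 1.958.
Smallest integer k = 2.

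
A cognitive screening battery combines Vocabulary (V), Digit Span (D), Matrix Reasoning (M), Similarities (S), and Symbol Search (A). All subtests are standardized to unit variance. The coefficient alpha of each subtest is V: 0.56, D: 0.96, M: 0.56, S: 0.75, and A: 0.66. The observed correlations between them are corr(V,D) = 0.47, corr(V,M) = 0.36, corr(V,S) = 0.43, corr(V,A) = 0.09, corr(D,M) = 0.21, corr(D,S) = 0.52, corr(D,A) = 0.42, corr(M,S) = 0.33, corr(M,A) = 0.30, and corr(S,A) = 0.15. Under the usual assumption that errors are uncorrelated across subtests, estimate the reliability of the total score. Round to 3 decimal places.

Var(V+D+M+S+A) = 5 + 2·[0.47 + 0.36 + 0.43 + 0.09 + 0.21 + 0.52 + 0.42 + 0.33 + 0.30 + 0.15] = 5 + 6.56 = 11.56.
With uncorrelated errors the cross-covariances are all true-score covariance, so they carry over unchanged; only the diagonal terms shrink to ρᵢσᵢ².
True-score variance = [0.56 + 0.96 + 0.56 + 0.75 + 0.66] + 6.56 = 3.49 + 6.56 = 10.05.
Reliability = 10.05 / 11.56 = 0.869.

0.869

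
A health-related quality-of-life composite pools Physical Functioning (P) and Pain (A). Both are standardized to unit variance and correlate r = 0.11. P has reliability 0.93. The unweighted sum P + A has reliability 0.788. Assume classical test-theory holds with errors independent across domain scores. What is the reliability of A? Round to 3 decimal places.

Var(P+A) = 2 + 2·0.11 = 2.220.
True-score variance = ρ_P + ρ_A + 2·0.11, so 0.788 = (0.93 + ρ_A + 0.22) / 2.220.
ρ_A = 0.788·2.220 − 0.93 − 0.22 = 0.599.

0.599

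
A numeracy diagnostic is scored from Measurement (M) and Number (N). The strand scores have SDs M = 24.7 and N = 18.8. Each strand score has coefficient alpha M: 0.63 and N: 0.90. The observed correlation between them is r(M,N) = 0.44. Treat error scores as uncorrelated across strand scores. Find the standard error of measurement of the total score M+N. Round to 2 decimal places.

16.16

Var(total) = 963.53 + 408.637 = 1372.17.
True-score variance = 702.453 + 408.637 = 1111.09, so reliability = 0.8097.
Error variance = 1372.17 − 1111.09 = 261.077; SEM = √261.077 = 16.16.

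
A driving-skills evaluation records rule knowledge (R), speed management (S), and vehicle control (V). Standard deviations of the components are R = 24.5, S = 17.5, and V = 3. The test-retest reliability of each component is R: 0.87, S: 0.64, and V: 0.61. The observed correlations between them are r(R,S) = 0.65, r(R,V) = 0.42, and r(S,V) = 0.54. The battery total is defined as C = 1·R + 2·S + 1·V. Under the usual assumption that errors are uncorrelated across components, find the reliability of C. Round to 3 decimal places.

0.833

Var(C) = 24.5² + 2²·17.5² + 3² + 2·[2·24.5·17.5·0.65 + 24.5·3·0.42 + 2·17.5·3·0.54] = 1834.25 + 1289.89 = 3124.14.
With uncorrelated errors the cross-covariances are all true-score covariance, so they carry over unchanged; only the diagonal terms shrink to ρᵢσᵢ².
True-score variance = [24.5²·0.87 + 2²·17.5²·0.64 + 3²·0.61] + 1289.89 = 1311.71 + 1289.89 = 2601.6.
Reliability = 2601.6 / 3124.14 = 0.833.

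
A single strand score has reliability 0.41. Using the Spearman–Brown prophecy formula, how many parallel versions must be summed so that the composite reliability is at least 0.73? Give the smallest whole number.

4

k ≥ ρ*(1−ρ₁)/(ρ₁(1−ρ*)) = 0.73·0.59 / (0.41·0.27) = 3.891.
Smallest integer k = 4.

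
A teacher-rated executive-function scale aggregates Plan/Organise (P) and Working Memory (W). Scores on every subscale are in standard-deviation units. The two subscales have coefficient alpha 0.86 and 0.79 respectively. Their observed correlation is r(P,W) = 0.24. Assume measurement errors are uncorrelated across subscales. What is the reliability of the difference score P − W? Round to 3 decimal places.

0.770

Var(P−W) = 1 + 1 − 2·0.24 = 2 − 0.48 = 1.52.
Under uncorrelated errors the observed covariances equal the true-score covariances, so only the own-variance terms attenuate.
True-score variance = [0.86 + 0.79] − 0.48 = 1.65 − 0.48 = 1.17.
Reliability = 1.17 / 1.52 = 0.770.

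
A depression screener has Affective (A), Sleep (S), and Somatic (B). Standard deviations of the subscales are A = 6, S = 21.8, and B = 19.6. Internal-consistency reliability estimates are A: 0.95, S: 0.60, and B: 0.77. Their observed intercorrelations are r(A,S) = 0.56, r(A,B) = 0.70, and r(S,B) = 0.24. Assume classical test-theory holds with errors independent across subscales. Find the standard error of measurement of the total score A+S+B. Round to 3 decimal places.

16.741

Var(total) = 895.4 + 516.23 = 1411.63.
True-score variance = 615.147 + 516.23 = 1131.38, so reliability = 0.8015.
Error variance = 1411.63 − 1131.38 = 280.253; SEM = √280.253 = 16.741.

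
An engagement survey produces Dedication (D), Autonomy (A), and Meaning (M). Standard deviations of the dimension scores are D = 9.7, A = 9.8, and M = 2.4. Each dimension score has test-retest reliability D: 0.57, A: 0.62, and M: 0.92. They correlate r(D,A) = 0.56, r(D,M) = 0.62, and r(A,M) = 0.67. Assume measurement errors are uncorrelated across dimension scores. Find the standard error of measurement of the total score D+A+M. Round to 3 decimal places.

8.799

Var(total) = 195.89 + 166.851 = 362.741.
True-score variance = 118.475 + 166.851 = 285.327, so reliability = 0.7866.
Error variance = 362.741 − 285.327 = 77.4147; SEM = √77.4147 = 8.799.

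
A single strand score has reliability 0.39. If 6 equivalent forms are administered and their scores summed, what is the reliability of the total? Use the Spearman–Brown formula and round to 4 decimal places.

0.7932

ρ_k = kρ / (1 + (k−1)ρ) = 6·0.39 / (1 + 5·0.39) = 2.340 / 2.950 = 0.7932.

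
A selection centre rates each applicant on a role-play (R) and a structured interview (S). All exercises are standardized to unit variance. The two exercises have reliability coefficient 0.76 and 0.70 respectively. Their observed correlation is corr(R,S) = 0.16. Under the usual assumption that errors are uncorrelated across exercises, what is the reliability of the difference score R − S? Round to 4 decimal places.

Var(R−S) = 1 + 1 − 2·0.16 = 2 − 0.32 = 1.68.
Because errors are independent across components, Cov(Tᵢ,Tⱼ) = Cov(Xᵢ,Xⱼ); the off-diagonal part of the true-score variance is the same as above.
True-score variance = [0.76 + 0.70] − 0.32 = 1.46 − 0.32 = 1.14.
Reliability = 1.14 / 1.68 = 0.6786.

0.6786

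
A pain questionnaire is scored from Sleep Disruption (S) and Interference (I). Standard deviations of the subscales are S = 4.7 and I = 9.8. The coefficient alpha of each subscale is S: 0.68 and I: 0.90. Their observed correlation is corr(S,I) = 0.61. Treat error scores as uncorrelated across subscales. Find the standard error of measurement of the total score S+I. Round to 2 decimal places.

Var(total) = 118.13 + 56.1932 = 174.323.
True-score variance = 101.457 + 56.1932 = 157.65, so reliability = 0.9044.
Error variance = 174.323 − 157.65 = 16.6728; SEM = √16.6728 = 4.08.

4.08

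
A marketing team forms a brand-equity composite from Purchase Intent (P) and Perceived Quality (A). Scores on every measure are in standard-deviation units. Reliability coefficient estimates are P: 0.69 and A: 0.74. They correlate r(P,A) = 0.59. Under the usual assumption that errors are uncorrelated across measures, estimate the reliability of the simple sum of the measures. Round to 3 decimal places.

Var(P+A) = 2 + 2·[0.59] = 2 + 1.18 = 3.18.
Under uncorrelated errors the observed covariances equal the true-score covariances, so only the own-variance terms attenuate.
True-score variance = [0.69 + 0.74] + 1.18 = 1.43 + 1.18 = 2.61.
Reliability = 2.61 / 3.18 = 0.821.

0.821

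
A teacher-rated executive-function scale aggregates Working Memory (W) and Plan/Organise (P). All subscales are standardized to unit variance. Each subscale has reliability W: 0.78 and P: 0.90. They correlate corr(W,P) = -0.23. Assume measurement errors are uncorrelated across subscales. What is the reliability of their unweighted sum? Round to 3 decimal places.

0.792

Var(W+P) = 2 + 2·[(-0.23)] = 2 − 0.46 = 1.54.
With uncorrelated errors the cross-covariances are all true-score covariance, so they carry over unchanged; only the diagonal terms shrink to ρᵢσᵢ².
True-score variance = [0.78 + 0.90] − 0.46 = 1.68 − 0.46 = 1.22.
Reliability = 1.22 / 1.54 = 0.792.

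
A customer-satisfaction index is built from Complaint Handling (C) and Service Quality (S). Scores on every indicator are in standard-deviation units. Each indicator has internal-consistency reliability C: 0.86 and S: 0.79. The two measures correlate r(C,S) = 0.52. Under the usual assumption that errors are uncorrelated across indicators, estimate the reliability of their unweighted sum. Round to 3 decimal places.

0.885

Var(C+S) = 2 + 2·[0.52] = 2 + 1.04 = 3.04.
Because errors are independent across components, Cov(Tᵢ,Tⱼ) = Cov(Xᵢ,Xⱼ); the off-diagonal part of the true-score variance is the same as above.
True-score variance = [0.86 + 0.79] + 1.04 = 1.65 + 1.04 = 2.69.
Reliability = 2.69 / 3.04 = 0.885.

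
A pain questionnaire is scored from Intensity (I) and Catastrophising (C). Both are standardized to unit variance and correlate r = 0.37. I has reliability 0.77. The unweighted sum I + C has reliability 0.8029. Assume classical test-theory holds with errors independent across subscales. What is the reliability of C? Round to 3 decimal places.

Var(I+C) = 2 + 2·0.37 = 2.740.
True-score variance = ρ_I + ρ_C + 2·0.37, so 0.8029 = (0.77 + ρ_C + 0.74) / 2.740.
ρ_C = 0.8029·2.740 − 0.77 − 0.74 = 0.690.

0.690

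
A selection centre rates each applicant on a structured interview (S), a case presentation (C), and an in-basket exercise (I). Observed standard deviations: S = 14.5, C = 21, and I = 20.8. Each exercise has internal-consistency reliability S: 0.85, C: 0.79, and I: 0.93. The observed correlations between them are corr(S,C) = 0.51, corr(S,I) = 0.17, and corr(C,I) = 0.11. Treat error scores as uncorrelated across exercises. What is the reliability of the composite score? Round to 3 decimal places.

Var(S+C+I) = 14.5² + 21² + 20.8² + 2·[14.5·21·0.51 + 14.5·20.8·0.17 + 21·20.8·0.11] = 1083.89 + 509.23 = 1593.12.
Under uncorrelated errors the observed covariances equal the true-score covariances, so only the own-variance terms attenuate.
True-score variance = [14.5²·0.85 + 21²·0.79 + 20.8²·0.93] + 509.23 = 929.458 + 509.23 = 1438.69.
Reliability = 1438.69 / 1593.12 = 0.903.

0.903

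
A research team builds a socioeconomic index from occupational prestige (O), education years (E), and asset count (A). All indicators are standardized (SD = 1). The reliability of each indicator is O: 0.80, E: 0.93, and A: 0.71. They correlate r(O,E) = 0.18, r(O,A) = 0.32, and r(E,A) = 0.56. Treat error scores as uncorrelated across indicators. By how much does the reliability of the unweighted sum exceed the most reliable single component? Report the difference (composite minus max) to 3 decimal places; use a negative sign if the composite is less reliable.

-0.039

Var(sum) = 3 + 2.12 = 5.12; true-score variance = 2.44 + 2.12 = 4.56; composite reliability = 0.8906.
Max component reliability = 0.9300.
Difference = 0.8906 − 0.9300 = -0.039.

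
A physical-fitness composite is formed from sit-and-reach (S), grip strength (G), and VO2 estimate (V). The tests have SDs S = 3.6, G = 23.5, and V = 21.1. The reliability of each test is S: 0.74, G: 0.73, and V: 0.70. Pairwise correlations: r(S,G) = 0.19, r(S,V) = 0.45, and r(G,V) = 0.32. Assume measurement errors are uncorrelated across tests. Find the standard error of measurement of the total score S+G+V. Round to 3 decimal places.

Var(total) = 1010.42 + 417.856 = 1428.28.
True-score variance = 724.38 + 417.856 = 1142.24, so reliability = 0.7997.
Error variance = 1428.28 − 1142.24 = 286.04; SEM = √286.04 = 16.913.

16.913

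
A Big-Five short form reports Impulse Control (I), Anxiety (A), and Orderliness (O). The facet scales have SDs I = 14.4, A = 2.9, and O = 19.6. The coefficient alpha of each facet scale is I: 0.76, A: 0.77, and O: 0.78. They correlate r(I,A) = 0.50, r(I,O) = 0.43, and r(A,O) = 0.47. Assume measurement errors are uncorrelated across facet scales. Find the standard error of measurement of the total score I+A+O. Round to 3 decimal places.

11.671

Var(total) = 599.93 + 337.916 = 937.846.
True-score variance = 463.714 + 337.916 = 801.63, so reliability = 0.8548.
Error variance = 937.846 − 801.63 = 136.216; SEM = √136.216 = 11.671.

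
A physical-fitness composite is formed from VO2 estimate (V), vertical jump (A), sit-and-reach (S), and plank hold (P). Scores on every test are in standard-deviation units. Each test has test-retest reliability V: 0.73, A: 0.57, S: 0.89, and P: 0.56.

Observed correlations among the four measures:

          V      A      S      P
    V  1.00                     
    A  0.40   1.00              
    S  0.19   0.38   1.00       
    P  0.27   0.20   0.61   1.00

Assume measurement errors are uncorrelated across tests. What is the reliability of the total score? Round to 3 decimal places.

Var(V+A+S+P) = 4 + 2·[0.40 + 0.19 + 0.27 + 0.38 + 0.20 + 0.61] = 4 + 4.1 = 8.1.
Under uncorrelated errors the observed covariances equal the true-score covariances, so only the own-variance terms attenuate.
True-score variance = [0.73 + 0.57 + 0.89 + 0.56] + 4.1 = 2.75 + 4.1 = 6.85.
Reliability = 6.85 / 8.1 = 0.846.

0.846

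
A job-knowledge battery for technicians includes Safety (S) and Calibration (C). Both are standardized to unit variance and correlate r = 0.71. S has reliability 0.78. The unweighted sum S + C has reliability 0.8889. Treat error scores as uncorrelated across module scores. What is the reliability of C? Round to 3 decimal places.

Var(S+C) = 2 + 2·0.71 = 3.420.
True-score variance = ρ_S + ρ_C + 2·0.71, so 0.8889 = (0.78 + ρ_C + 1.42) / 3.420.
ρ_C = 0.8889·3.420 − 0.78 − 1.42 = 0.840.

0.840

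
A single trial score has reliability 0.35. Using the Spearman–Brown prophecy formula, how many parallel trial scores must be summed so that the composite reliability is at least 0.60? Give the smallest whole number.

k ≥ ρ*(1−ρ₁)/(ρ₁(1−ρ*)) = 0.60·0.65 / (0.35·0.40) = 2.786.
Smallest integer k = 3.

3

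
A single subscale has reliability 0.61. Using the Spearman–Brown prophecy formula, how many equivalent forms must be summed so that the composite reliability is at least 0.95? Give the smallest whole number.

k ≥ ρ*(1−ρ₁)/(ρ₁(1−ρ*)) = 0.95·0.39 / (0.61·0.05) = 12.148.
Smallest integer k = 13.

13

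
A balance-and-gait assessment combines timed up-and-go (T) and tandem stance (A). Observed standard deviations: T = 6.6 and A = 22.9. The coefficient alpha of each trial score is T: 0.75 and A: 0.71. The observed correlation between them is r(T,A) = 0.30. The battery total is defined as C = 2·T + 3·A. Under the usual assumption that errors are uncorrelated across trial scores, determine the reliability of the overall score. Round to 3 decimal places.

Var(C) = 2²·6.6² + 3²·22.9² + 2·[6·6.6·22.9·0.30] = 4893.93 + 544.104 = 5438.03.
Under uncorrelated errors the observed covariances equal the true-score covariances, so only the own-variance terms attenuate.
True-score variance = [2²·6.6²·0.75 + 3²·22.9²·0.71] + 544.104 = 3481.66 + 544.104 = 4025.76.
Reliability = 4025.76 / 5438.03 = 0.740.

0.740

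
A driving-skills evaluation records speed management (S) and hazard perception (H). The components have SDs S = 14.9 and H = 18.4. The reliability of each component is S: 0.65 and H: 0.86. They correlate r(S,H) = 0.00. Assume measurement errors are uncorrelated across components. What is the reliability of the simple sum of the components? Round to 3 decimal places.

Var(S+H) = 14.9² + 18.4² + 2·[14.9·18.4·0.00] = 560.57 + 0 = 560.57.
Under uncorrelated errors the observed covariances equal the true-score covariances, so only the own-variance terms attenuate.
True-score variance = [14.9²·0.65 + 18.4²·0.86] + 0 = 435.468 + 0 = 435.468.
Reliability = 435.468 / 560.57 = 0.777.

0.777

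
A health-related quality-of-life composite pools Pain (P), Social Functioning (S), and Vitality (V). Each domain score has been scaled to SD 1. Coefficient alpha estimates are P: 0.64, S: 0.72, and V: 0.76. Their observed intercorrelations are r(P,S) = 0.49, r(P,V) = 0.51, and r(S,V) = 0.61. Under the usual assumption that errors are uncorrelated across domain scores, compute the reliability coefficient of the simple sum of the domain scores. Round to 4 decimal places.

Var(P+S+V) = 3 + 2·[0.49 + 0.51 + 0.61] = 3 + 3.22 = 6.22.
Because errors are independent across components, Cov(Tᵢ,Tⱼ) = Cov(Xᵢ,Xⱼ); the off-diagonal part of the true-score variance is the same as above.
True-score variance = [0.64 + 0.72 + 0.76] + 3.22 = 2.12 + 3.22 = 5.34.
Reliability = 5.34 / 6.22 = 0.8585.

0.8585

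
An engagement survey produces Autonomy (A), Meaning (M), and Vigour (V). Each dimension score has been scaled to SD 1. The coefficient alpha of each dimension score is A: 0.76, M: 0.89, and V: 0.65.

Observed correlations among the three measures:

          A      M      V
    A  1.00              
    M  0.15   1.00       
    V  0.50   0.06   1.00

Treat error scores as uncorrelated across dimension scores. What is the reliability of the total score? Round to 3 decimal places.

0.842

Var(A+M+V) = 3 + 2·[0.15 + 0.50 + 0.06] = 3 + 1.42 = 4.42.
Because errors are independent across components, Cov(Tᵢ,Tⱼ) = Cov(Xᵢ,Xⱼ); the off-diagonal part of the true-score variance is the same as above.
True-score variance = [0.76 + 0.89 + 0.65] + 1.42 = 2.3 + 1.42 = 3.72.
Reliability = 3.72 / 4.42 = 0.842.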